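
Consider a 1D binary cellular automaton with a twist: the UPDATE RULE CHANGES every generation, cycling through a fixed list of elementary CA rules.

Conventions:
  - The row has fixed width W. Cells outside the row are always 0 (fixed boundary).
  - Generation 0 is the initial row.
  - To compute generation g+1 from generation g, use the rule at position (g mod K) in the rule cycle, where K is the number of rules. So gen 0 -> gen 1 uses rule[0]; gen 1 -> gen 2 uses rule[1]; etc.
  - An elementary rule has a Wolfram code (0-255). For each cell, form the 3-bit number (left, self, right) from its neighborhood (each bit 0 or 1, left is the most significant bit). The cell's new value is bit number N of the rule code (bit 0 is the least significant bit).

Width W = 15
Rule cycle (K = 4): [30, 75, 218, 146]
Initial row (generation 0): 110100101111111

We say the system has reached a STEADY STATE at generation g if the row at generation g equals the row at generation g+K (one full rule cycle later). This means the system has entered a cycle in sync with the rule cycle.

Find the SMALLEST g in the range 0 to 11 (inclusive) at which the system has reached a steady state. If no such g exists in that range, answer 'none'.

Answer: none

Derivation:
Gen 0: 110100101111111
Gen 1 (rule 30): 100111101000000
Gen 2 (rule 75): 001100100011111
Gen 3 (rule 218): 011111010111111
Gen 4 (rule 146): 101110000011110
Gen 5 (rule 30): 101001000110001
Gen 6 (rule 75): 000010011110110
Gen 7 (rule 218): 000101111110111
Gen 8 (rule 146): 001000111100010
Gen 9 (rule 30): 011101100010111
Gen 10 (rule 75): 110101101100101
Gen 11 (rule 218): 110001101111000
Gen 12 (rule 146): 001010000110100
Gen 13 (rule 30): 011011001100110
Gen 14 (rule 75): 111011011101110
Gen 15 (rule 218): 111011011101111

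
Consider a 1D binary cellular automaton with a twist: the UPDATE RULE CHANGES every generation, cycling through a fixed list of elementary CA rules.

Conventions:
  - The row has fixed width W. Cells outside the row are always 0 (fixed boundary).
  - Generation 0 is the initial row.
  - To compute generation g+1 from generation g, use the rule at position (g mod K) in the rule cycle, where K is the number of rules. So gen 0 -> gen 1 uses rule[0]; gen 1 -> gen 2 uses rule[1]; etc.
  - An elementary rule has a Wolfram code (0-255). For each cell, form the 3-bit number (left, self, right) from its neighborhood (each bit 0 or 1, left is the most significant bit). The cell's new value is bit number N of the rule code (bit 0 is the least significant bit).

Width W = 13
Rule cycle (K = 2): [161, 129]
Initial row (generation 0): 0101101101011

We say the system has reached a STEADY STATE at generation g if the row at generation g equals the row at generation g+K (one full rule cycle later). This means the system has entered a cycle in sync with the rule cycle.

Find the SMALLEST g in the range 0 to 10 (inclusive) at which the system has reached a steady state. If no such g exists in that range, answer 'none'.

Gen 0: 0101101101011
Gen 1 (rule 161): 0010010010100
Gen 2 (rule 129): 1000000000001
Gen 3 (rule 161): 0011111111100
Gen 4 (rule 129): 1001111111001
Gen 5 (rule 161): 0000111110000
Gen 6 (rule 129): 1110011100111
Gen 7 (rule 161): 0100001000010
Gen 8 (rule 129): 0001100011000
Gen 9 (rule 161): 1100001000011
Gen 10 (rule 129): 0001100011000
Gen 11 (rule 161): 1100001000011
Gen 12 (rule 129): 0001100011000

Answer: 8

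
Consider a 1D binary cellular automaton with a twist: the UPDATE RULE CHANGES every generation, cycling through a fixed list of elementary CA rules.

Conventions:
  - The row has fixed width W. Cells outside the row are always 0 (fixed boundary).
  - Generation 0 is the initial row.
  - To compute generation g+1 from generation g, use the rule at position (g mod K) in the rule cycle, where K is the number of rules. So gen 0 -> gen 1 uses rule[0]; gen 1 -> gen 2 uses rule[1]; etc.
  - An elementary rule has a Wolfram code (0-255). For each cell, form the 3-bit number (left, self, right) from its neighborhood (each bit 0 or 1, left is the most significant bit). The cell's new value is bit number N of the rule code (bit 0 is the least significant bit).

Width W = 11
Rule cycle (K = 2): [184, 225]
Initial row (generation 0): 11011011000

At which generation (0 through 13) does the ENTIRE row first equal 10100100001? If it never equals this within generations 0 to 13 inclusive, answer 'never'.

Gen 0: 11011011000
Gen 1 (rule 184): 10110110100
Gen 2 (rule 225): 01011011001
Gen 3 (rule 184): 00110110100
Gen 4 (rule 225): 10011011001
Gen 5 (rule 184): 01010110100
Gen 6 (rule 225): 00101011001
Gen 7 (rule 184): 00010110100
Gen 8 (rule 225): 11001011001
Gen 9 (rule 184): 10100110100
Gen 10 (rule 225): 01000011001
Gen 11 (rule 184): 00100010100
Gen 12 (rule 225): 10001001001
Gen 13 (rule 184): 01000100100

Answer: never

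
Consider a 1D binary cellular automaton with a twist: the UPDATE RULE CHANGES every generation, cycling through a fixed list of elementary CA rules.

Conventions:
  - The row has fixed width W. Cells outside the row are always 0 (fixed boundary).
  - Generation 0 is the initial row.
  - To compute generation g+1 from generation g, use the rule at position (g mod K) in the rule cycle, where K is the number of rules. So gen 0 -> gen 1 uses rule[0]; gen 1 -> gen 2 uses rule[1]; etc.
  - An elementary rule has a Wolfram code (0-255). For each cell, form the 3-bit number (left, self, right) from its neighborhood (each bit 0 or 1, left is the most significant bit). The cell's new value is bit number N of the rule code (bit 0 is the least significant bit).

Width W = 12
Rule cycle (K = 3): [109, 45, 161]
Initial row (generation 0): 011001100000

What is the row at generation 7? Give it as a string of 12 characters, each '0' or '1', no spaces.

Answer: 010111010101

Derivation:
Gen 0: 011001100000
Gen 1 (rule 109): 011001101111
Gen 2 (rule 45): 010001011000
Gen 3 (rule 161): 000100100011
Gen 4 (rule 109): 110100101011
Gen 5 (rule 45): 101100111110
Gen 6 (rule 161): 010000011100
Gen 7 (rule 109): 010111010101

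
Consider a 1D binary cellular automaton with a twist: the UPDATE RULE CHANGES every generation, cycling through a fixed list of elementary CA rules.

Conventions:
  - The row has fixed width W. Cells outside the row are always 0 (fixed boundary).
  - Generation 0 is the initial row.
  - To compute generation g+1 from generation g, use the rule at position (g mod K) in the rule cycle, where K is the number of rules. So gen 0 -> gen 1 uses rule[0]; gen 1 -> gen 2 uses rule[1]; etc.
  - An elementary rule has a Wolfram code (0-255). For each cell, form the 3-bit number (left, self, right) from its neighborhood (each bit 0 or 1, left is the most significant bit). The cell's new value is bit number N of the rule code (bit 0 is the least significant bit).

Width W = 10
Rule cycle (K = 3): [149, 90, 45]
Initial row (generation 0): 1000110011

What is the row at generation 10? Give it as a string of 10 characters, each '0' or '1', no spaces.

Gen 0: 1000110011
Gen 1 (rule 149): 1110001000
Gen 2 (rule 90): 1011010100
Gen 3 (rule 45): 1110111101
Gen 4 (rule 149): 0100011001
Gen 5 (rule 90): 1010111110
Gen 6 (rule 45): 1111100000
Gen 7 (rule 149): 0111011111
Gen 8 (rule 90): 1101010001
Gen 9 (rule 45): 1011110101
Gen 10 (rule 149): 1001100101

Answer: 1001100101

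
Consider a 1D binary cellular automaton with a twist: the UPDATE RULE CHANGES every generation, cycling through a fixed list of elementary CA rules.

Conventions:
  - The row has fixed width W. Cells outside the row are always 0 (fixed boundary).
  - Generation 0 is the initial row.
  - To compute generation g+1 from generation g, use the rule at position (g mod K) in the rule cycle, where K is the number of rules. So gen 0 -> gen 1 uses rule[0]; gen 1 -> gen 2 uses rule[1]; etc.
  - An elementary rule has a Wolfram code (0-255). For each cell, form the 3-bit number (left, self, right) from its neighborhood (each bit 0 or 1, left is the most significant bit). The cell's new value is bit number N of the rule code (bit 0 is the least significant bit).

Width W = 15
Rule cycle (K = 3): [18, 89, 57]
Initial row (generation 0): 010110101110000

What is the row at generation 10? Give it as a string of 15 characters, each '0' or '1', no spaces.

Answer: 011011000101010

Derivation:
Gen 0: 010110101110000
Gen 1 (rule 18): 100000000001000
Gen 2 (rule 89): 011111111100111
Gen 3 (rule 57): 010000000010100
Gen 4 (rule 18): 101000000100010
Gen 5 (rule 89): 000111110011001
Gen 6 (rule 57): 110100001010100
Gen 7 (rule 18): 000010010000010
Gen 8 (rule 89): 111001001111001
Gen 9 (rule 57): 100100101000100
Gen 10 (rule 18): 011011000101010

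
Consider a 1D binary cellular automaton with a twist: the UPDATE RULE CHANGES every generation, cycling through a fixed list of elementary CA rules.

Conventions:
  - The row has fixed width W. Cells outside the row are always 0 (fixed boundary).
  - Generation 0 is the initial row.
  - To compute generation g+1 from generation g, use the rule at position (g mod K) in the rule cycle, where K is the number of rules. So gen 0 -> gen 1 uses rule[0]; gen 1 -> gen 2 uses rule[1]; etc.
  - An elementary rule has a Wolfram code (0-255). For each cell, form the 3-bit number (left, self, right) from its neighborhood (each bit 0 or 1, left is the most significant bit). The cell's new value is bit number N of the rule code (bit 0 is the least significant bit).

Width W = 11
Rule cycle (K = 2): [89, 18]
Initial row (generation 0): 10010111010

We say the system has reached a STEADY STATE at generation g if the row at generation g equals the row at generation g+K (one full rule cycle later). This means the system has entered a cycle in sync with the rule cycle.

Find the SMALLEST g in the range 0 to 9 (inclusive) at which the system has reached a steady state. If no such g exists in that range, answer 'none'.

Gen 0: 10010111010
Gen 1 (rule 89): 01000101001
Gen 2 (rule 18): 10101000110
Gen 3 (rule 89): 00000110111
Gen 4 (rule 18): 00001000000
Gen 5 (rule 89): 11100111111
Gen 6 (rule 18): 00011000000
Gen 7 (rule 89): 11011111111
Gen 8 (rule 18): 00000000000
Gen 9 (rule 89): 11111111111
Gen 10 (rule 18): 00000000000
Gen 11 (rule 89): 11111111111

Answer: 8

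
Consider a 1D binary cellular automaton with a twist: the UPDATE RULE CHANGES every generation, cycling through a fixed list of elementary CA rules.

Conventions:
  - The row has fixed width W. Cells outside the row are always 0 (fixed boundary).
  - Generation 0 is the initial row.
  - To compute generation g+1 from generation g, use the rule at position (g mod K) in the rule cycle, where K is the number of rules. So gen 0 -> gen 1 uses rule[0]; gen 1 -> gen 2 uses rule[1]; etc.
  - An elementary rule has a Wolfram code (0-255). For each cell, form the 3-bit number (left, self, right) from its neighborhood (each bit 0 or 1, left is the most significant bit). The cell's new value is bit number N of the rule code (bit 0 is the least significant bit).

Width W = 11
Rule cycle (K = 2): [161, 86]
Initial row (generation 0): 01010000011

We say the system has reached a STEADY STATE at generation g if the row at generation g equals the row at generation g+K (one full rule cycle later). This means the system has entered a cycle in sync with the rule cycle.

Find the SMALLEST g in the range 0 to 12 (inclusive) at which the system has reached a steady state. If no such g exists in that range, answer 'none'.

Gen 0: 01010000011
Gen 1 (rule 161): 00100111000
Gen 2 (rule 86): 01111001100
Gen 3 (rule 161): 00110000001
Gen 4 (rule 86): 01011000011
Gen 5 (rule 161): 00100011000
Gen 6 (rule 86): 01110101100
Gen 7 (rule 161): 00101010001
Gen 8 (rule 86): 01101011011
Gen 9 (rule 161): 00010100100
Gen 10 (rule 86): 00110111110
Gen 11 (rule 161): 10001011100
Gen 12 (rule 86): 11011000110
Gen 13 (rule 161): 00100010000
Gen 14 (rule 86): 01110111000

Answer: none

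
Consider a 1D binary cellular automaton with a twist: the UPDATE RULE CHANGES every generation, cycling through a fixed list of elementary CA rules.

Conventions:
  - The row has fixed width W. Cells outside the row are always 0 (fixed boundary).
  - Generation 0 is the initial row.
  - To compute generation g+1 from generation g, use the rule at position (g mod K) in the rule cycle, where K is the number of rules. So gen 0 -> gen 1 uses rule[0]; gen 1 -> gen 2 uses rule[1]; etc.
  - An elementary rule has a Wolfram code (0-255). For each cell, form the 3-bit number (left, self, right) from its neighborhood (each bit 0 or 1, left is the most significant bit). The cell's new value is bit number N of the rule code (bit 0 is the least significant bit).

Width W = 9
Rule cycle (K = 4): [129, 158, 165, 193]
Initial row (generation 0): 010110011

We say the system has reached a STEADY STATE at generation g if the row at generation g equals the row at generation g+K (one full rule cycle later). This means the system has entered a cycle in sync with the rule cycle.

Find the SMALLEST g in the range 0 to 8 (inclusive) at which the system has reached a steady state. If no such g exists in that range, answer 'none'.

Gen 0: 010110011
Gen 1 (rule 129): 000000000
Gen 2 (rule 158): 000000000
Gen 3 (rule 165): 111111111
Gen 4 (rule 193): 011111111
Gen 5 (rule 129): 001111110
Gen 6 (rule 158): 011111101
Gen 7 (rule 165): 001111011
Gen 8 (rule 193): 100111001
Gen 9 (rule 129): 000010000
Gen 10 (rule 158): 000111000
Gen 11 (rule 165): 110010011
Gen 12 (rule 193): 010000001

Answer: none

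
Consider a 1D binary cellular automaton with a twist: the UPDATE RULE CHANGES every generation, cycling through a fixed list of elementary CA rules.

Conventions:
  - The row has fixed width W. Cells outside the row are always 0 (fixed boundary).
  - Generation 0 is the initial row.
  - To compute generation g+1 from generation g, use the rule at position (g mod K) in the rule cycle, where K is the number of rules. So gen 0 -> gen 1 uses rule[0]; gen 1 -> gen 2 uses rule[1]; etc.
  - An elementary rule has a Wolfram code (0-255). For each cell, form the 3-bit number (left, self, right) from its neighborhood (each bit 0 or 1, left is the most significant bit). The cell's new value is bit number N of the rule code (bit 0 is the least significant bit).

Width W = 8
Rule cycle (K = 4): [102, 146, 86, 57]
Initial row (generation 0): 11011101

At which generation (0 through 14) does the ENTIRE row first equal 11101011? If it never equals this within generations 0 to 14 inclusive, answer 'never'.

Gen 0: 11011101
Gen 1 (rule 102): 01100111
Gen 2 (rule 146): 10011010
Gen 3 (rule 86): 11101011
Gen 4 (rule 57): 10010110
Gen 5 (rule 102): 10111010
Gen 6 (rule 146): 00010001
Gen 7 (rule 86): 00111011
Gen 8 (rule 57): 10100110
Gen 9 (rule 102): 11101010
Gen 10 (rule 146): 01000001
Gen 11 (rule 86): 11100011
Gen 12 (rule 57): 10011010
Gen 13 (rule 102): 10101110
Gen 14 (rule 146): 00000101

Answer: 3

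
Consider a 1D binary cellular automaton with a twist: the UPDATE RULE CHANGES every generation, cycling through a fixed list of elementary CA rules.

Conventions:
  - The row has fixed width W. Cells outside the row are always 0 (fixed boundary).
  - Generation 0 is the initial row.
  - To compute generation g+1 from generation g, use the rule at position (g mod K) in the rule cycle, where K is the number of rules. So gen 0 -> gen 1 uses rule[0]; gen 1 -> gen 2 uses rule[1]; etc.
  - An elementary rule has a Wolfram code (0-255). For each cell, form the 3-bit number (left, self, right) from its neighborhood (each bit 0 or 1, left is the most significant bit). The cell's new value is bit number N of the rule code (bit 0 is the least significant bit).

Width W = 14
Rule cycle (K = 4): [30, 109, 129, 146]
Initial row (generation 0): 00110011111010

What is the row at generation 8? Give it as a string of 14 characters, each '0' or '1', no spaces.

Answer: 01001101110100

Derivation:
Gen 0: 00110011111010
Gen 1 (rule 30): 01101110000011
Gen 2 (rule 109): 01111010111011
Gen 3 (rule 129): 00110000010000
Gen 4 (rule 146): 01001000101000
Gen 5 (rule 30): 11111101101100
Gen 6 (rule 109): 10000111111101
Gen 7 (rule 129): 00110011111000
Gen 8 (rule 146): 01001101110100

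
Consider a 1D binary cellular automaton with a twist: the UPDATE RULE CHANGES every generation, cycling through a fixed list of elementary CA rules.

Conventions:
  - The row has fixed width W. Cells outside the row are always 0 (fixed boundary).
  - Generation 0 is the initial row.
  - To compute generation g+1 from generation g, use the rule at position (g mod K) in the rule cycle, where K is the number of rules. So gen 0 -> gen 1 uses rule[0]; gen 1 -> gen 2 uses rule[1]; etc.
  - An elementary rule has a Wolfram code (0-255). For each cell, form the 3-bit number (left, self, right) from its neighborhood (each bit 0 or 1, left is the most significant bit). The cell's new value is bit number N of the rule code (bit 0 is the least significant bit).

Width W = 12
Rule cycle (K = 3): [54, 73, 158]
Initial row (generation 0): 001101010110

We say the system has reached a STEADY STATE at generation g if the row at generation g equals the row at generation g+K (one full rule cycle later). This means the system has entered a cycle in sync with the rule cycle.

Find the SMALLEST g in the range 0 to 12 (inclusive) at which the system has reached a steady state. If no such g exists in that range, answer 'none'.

Answer: 4

Derivation:
Gen 0: 001101010110
Gen 1 (rule 54): 010011111001
Gen 2 (rule 73): 000010001000
Gen 3 (rule 158): 000111011100
Gen 4 (rule 54): 001000100010
Gen 5 (rule 73): 100010001000
Gen 6 (rule 158): 110111011100
Gen 7 (rule 54): 001000100010
Gen 8 (rule 73): 100010001000
Gen 9 (rule 158): 110111011100
Gen 10 (rule 54): 001000100010
Gen 11 (rule 73): 100010001000
Gen 12 (rule 158): 110111011100
Gen 13 (rule 54): 001000100010
Gen 14 (rule 73): 100010001000
Gen 15 (rule 158): 110111011100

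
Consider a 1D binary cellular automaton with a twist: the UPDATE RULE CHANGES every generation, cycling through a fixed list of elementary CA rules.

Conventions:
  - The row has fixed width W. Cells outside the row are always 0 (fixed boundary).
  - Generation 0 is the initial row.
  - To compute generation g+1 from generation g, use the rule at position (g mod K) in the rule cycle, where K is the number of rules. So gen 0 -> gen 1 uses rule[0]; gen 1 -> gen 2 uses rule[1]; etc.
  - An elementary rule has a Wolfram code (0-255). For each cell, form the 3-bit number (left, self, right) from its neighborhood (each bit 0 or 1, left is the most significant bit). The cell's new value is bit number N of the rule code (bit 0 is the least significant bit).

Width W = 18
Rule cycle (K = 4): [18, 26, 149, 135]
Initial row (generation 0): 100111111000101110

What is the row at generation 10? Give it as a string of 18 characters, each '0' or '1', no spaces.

Answer: 011000100000100000

Derivation:
Gen 0: 100111111000101110
Gen 1 (rule 18): 011000000101000001
Gen 2 (rule 26): 110100001000100010
Gen 3 (rule 149): 000111101110111011
Gen 4 (rule 135): 111011000100010000
Gen 5 (rule 18): 000000101010101000
Gen 6 (rule 26): 000001000000000100
Gen 7 (rule 149): 111101111111110111
Gen 8 (rule 135): 011000111111100010
Gen 9 (rule 18): 100101000000010101
Gen 10 (rule 26): 011000100000100000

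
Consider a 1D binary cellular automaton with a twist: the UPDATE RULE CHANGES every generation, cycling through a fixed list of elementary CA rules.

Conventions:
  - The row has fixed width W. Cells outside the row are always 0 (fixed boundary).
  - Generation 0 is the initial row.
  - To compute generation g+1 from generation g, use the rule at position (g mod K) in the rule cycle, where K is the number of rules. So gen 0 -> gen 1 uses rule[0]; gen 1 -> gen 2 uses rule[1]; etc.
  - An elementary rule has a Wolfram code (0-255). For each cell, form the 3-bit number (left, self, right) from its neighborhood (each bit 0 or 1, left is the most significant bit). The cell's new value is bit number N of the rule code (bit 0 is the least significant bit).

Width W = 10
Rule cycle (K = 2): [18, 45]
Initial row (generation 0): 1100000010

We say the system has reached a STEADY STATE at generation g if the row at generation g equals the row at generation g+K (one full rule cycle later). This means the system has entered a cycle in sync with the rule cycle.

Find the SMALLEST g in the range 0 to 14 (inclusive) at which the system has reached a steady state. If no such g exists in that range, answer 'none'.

Gen 0: 1100000010
Gen 1 (rule 18): 0010000101
Gen 2 (rule 45): 1010110111
Gen 3 (rule 18): 0000000000
Gen 4 (rule 45): 1111111111
Gen 5 (rule 18): 0000000000
Gen 6 (rule 45): 1111111111
Gen 7 (rule 18): 0000000000
Gen 8 (rule 45): 1111111111
Gen 9 (rule 18): 0000000000
Gen 10 (rule 45): 1111111111
Gen 11 (rule 18): 0000000000
Gen 12 (rule 45): 1111111111
Gen 13 (rule 18): 0000000000
Gen 14 (rule 45): 1111111111
Gen 15 (rule 18): 0000000000
Gen 16 (rule 45): 1111111111

Answer: 3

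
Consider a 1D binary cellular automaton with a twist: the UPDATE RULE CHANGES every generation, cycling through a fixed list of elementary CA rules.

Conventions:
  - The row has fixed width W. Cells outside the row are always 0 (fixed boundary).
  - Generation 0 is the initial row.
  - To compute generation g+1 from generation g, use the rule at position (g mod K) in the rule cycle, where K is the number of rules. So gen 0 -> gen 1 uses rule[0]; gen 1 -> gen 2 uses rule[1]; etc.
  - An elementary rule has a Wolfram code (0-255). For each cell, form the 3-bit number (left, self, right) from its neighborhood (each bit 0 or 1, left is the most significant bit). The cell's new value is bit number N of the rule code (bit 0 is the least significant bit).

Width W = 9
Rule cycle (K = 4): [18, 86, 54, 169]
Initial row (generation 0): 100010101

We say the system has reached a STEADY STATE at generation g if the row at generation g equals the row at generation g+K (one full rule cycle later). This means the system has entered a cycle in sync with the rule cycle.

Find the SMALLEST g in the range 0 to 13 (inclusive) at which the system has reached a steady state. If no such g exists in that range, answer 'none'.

Gen 0: 100010101
Gen 1 (rule 18): 010100000
Gen 2 (rule 86): 110110000
Gen 3 (rule 54): 001001000
Gen 4 (rule 169): 100000011
Gen 5 (rule 18): 010000100
Gen 6 (rule 86): 111001110
Gen 7 (rule 54): 000110001
Gen 8 (rule 169): 110100100
Gen 9 (rule 18): 000011010
Gen 10 (rule 86): 000101011
Gen 11 (rule 54): 001111100
Gen 12 (rule 169): 101111001
Gen 13 (rule 18): 000000110
Gen 14 (rule 86): 000001011
Gen 15 (rule 54): 000011100
Gen 16 (rule 169): 111011001
Gen 17 (rule 18): 000000110

Answer: 13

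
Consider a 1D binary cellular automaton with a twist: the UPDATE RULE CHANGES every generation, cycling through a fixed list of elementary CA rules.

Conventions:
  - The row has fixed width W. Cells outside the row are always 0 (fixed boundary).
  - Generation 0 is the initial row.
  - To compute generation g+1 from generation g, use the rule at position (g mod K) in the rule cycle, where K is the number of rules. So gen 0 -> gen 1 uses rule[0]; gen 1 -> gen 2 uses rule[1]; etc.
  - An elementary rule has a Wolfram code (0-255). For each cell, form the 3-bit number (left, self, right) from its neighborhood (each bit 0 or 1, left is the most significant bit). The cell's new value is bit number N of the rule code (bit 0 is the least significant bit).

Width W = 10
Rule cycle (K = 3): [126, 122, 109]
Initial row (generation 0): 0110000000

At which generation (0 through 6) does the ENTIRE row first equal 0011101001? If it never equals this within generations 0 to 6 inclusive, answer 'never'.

Gen 0: 0110000000
Gen 1 (rule 126): 1111000000
Gen 2 (rule 122): 1001100000
Gen 3 (rule 109): 1001101111
Gen 4 (rule 126): 1111111001
Gen 5 (rule 122): 1000001110
Gen 6 (rule 109): 1011101010

Answer: never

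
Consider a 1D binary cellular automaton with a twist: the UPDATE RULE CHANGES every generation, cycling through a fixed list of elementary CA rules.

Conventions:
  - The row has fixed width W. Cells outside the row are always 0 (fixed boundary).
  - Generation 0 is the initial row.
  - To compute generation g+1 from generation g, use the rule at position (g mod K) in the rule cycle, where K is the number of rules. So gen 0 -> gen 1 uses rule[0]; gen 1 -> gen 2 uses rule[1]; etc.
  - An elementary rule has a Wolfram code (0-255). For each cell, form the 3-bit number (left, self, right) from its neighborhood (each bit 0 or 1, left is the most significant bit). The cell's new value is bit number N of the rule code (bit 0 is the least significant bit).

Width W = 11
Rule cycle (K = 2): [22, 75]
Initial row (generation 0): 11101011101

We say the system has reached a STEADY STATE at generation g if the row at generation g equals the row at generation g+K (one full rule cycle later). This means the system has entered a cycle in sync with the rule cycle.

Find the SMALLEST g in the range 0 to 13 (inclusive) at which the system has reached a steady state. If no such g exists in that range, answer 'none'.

Gen 0: 11101011101
Gen 1 (rule 22): 00001000001
Gen 2 (rule 75): 11110011110
Gen 3 (rule 22): 00001100001
Gen 4 (rule 75): 11111101110
Gen 5 (rule 22): 00000000001
Gen 6 (rule 75): 11111111110
Gen 7 (rule 22): 00000000001
Gen 8 (rule 75): 11111111110
Gen 9 (rule 22): 00000000001
Gen 10 (rule 75): 11111111110
Gen 11 (rule 22): 00000000001
Gen 12 (rule 75): 11111111110
Gen 13 (rule 22): 00000000001
Gen 14 (rule 75): 11111111110
Gen 15 (rule 22): 00000000001

Answer: 5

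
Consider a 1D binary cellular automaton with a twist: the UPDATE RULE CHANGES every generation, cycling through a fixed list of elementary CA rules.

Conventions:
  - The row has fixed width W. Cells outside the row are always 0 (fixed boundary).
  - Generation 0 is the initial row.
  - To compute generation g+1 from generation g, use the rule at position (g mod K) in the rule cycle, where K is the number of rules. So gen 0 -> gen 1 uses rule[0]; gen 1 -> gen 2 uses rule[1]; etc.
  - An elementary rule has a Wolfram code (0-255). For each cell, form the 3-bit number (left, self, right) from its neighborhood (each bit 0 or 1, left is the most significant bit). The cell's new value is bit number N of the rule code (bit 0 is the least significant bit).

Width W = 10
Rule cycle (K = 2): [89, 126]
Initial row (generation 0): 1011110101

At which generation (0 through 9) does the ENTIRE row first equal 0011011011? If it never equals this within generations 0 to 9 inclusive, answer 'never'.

Answer: never

Derivation:
Gen 0: 1011110101
Gen 1 (rule 89): 0010010000
Gen 2 (rule 126): 0111111000
Gen 3 (rule 89): 0100001111
Gen 4 (rule 126): 1110011001
Gen 5 (rule 89): 1011011100
Gen 6 (rule 126): 1111110110
Gen 7 (rule 89): 1000010111
Gen 8 (rule 126): 1100111101
Gen 9 (rule 89): 1110100100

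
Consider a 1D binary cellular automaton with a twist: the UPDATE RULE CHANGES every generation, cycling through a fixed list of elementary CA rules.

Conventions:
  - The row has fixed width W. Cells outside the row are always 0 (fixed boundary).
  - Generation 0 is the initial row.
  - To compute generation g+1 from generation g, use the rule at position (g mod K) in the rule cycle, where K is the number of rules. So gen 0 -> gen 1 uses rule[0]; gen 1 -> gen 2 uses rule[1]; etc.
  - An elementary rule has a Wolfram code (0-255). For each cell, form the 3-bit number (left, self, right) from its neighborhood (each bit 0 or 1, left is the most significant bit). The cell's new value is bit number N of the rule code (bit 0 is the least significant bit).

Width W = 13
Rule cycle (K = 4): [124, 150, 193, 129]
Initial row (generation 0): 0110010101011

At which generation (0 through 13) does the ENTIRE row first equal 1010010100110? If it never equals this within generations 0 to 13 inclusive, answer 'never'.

Answer: never

Derivation:
Gen 0: 0110010101011
Gen 1 (rule 124): 0111011111111
Gen 2 (rule 150): 1010001111110
Gen 3 (rule 193): 0000100111110
Gen 4 (rule 129): 1110000011100
Gen 5 (rule 124): 1011000010110
Gen 6 (rule 150): 1000100110001
Gen 7 (rule 193): 0010000010100
Gen 8 (rule 129): 1000111000001
Gen 9 (rule 124): 1100101100001
Gen 10 (rule 150): 0011100010011
Gen 11 (rule 193): 1001101000001
Gen 12 (rule 129): 0000000011100
Gen 13 (rule 124): 0000000010110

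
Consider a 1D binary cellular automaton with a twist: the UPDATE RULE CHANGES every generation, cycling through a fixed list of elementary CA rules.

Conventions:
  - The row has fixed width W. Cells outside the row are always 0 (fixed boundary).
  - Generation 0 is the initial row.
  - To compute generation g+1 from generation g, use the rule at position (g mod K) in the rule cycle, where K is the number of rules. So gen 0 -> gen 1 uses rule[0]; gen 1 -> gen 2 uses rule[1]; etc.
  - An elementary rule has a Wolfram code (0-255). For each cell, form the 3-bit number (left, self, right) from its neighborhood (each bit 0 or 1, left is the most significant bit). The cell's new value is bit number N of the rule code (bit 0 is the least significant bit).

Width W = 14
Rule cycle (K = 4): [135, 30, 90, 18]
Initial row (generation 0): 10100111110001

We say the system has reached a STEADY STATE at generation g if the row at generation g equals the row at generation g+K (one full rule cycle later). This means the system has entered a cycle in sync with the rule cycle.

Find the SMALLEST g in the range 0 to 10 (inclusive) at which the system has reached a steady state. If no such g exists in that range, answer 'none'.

Gen 0: 10100111110001
Gen 1 (rule 135): 10101011100111
Gen 2 (rule 30): 10101010011100
Gen 3 (rule 90): 00000001110110
Gen 4 (rule 18): 00000010000001
Gen 5 (rule 135): 11111110111111
Gen 6 (rule 30): 10000000100000
Gen 7 (rule 90): 01000001010000
Gen 8 (rule 18): 10100010001000
Gen 9 (rule 135): 10101110111011
Gen 10 (rule 30): 10101000100010
Gen 11 (rule 90): 00000101010101
Gen 12 (rule 18): 00001000000000
Gen 13 (rule 135): 11111011111111
Gen 14 (rule 30): 10000010000000

Answer: none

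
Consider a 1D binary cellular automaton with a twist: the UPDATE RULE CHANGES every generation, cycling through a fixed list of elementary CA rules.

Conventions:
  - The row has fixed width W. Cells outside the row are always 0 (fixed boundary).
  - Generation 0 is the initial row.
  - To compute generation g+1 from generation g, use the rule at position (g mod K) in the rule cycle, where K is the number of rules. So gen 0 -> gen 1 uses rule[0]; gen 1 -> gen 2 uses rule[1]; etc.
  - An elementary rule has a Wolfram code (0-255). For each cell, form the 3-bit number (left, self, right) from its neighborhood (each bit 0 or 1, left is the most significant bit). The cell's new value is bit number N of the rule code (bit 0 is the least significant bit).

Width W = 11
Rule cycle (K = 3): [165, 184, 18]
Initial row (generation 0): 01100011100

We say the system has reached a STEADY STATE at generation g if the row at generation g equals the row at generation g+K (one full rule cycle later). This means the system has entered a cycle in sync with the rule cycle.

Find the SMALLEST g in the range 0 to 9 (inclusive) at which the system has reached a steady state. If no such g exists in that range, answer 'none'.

Gen 0: 01100011100
Gen 1 (rule 165): 00001001001
Gen 2 (rule 184): 00000100100
Gen 3 (rule 18): 00001011010
Gen 4 (rule 165): 11101100110
Gen 5 (rule 184): 11011010101
Gen 6 (rule 18): 00000000000
Gen 7 (rule 165): 11111111111
Gen 8 (rule 184): 11111111110
Gen 9 (rule 18): 00000000001
Gen 10 (rule 165): 11111111101
Gen 11 (rule 184): 11111111010
Gen 12 (rule 18): 00000000001

Answer: 9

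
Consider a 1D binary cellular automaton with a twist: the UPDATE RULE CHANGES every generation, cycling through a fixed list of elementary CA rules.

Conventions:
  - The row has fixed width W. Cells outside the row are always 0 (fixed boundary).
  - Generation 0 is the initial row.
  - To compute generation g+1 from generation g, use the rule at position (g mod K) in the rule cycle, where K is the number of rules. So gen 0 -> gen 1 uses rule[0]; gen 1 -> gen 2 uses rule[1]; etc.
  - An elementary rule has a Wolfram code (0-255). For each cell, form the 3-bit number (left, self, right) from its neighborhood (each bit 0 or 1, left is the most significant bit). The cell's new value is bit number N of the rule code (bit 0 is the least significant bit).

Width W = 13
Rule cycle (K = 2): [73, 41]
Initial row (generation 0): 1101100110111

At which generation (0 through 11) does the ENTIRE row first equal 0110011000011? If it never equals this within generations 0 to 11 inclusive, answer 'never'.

Answer: 11

Derivation:
Gen 0: 1101100110111
Gen 1 (rule 73): 1101100110101
Gen 2 (rule 41): 1011000101010
Gen 3 (rule 73): 0011010000000
Gen 4 (rule 41): 1010100111111
Gen 5 (rule 73): 0000000100001
Gen 6 (rule 41): 1111110001100
Gen 7 (rule 73): 1000010101101
Gen 8 (rule 41): 0011001011010
Gen 9 (rule 73): 1011000011000
Gen 10 (rule 41): 0110011010011
Gen 11 (rule 73): 0110011000011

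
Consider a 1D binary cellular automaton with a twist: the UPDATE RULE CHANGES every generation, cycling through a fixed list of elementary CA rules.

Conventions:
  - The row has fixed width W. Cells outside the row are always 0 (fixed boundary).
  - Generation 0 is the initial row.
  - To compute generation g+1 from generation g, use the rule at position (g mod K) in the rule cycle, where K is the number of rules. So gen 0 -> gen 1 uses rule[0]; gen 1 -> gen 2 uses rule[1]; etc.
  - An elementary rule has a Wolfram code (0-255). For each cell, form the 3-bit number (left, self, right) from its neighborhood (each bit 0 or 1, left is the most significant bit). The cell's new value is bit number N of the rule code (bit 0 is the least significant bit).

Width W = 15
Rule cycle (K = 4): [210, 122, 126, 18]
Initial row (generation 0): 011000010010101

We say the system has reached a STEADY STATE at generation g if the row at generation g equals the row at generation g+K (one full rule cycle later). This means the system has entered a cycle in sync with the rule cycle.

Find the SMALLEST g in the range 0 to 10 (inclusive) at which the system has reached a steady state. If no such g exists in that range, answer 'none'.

Answer: 8

Derivation:
Gen 0: 011000010010101
Gen 1 (rule 210): 101100101100000
Gen 2 (rule 122): 011111011110000
Gen 3 (rule 126): 110001110011000
Gen 4 (rule 18): 001010001100100
Gen 5 (rule 210): 010001010111010
Gen 6 (rule 122): 101010101101101
Gen 7 (rule 126): 111111111111111
Gen 8 (rule 18): 000000000000000
Gen 9 (rule 210): 000000000000000
Gen 10 (rule 122): 000000000000000
Gen 11 (rule 126): 000000000000000
Gen 12 (rule 18): 000000000000000
Gen 13 (rule 210): 000000000000000
Gen 14 (rule 122): 000000000000000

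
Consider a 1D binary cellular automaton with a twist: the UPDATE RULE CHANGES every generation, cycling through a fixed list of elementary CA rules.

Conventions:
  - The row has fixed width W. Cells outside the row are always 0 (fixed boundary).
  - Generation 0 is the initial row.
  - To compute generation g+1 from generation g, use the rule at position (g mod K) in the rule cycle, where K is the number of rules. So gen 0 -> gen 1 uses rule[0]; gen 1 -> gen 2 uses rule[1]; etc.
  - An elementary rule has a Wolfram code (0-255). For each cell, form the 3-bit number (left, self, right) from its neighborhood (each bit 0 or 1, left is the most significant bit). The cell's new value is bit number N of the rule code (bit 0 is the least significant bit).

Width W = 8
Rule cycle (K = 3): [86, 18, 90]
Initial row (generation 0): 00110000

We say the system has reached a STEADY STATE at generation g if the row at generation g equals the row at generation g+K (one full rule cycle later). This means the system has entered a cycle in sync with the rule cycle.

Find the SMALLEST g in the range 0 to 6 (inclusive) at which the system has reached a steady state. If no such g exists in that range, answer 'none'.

Answer: 5

Derivation:
Gen 0: 00110000
Gen 1 (rule 86): 01011000
Gen 2 (rule 18): 10000100
Gen 3 (rule 90): 01001010
Gen 4 (rule 86): 11111011
Gen 5 (rule 18): 00000000
Gen 6 (rule 90): 00000000
Gen 7 (rule 86): 00000000
Gen 8 (rule 18): 00000000
Gen 9 (rule 90): 00000000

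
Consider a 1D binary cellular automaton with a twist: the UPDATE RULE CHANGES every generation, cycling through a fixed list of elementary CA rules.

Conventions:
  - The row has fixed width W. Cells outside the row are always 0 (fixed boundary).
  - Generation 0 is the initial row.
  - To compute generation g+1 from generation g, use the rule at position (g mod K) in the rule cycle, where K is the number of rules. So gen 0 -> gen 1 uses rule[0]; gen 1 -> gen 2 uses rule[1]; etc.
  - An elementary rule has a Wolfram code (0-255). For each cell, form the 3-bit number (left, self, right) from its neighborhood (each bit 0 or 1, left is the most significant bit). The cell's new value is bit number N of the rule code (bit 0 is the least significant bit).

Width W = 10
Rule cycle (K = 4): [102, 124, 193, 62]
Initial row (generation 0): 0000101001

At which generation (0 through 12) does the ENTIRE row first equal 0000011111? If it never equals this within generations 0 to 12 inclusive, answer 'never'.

Gen 0: 0000101001
Gen 1 (rule 102): 0001111011
Gen 2 (rule 124): 0001001111
Gen 3 (rule 193): 1100000111
Gen 4 (rule 62): 1010001100
Gen 5 (rule 102): 1110010100
Gen 6 (rule 124): 1011011110
Gen 7 (rule 193): 0001001110
Gen 8 (rule 62): 0011111001
Gen 9 (rule 102): 0100001011
Gen 10 (rule 124): 0110001111
Gen 11 (rule 193): 0010100111
Gen 12 (rule 62): 0111111100

Answer: never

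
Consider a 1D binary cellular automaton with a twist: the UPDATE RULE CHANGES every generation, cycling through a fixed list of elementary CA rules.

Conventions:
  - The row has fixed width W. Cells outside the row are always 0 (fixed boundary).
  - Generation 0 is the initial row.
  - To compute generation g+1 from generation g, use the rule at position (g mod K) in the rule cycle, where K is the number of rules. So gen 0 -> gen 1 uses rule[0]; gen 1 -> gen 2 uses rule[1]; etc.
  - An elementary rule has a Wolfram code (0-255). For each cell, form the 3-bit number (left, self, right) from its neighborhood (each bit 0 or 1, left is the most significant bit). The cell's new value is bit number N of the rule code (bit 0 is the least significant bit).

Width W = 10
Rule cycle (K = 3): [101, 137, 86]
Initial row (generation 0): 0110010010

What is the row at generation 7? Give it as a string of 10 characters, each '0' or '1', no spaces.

Answer: 1010111001

Derivation:
Gen 0: 0110010010
Gen 1 (rule 101): 0010010010
Gen 2 (rule 137): 1000000000
Gen 3 (rule 86): 1100000000
Gen 4 (rule 101): 0101111111
Gen 5 (rule 137): 0001111110
Gen 6 (rule 86): 0010000011
Gen 7 (rule 101): 1010111001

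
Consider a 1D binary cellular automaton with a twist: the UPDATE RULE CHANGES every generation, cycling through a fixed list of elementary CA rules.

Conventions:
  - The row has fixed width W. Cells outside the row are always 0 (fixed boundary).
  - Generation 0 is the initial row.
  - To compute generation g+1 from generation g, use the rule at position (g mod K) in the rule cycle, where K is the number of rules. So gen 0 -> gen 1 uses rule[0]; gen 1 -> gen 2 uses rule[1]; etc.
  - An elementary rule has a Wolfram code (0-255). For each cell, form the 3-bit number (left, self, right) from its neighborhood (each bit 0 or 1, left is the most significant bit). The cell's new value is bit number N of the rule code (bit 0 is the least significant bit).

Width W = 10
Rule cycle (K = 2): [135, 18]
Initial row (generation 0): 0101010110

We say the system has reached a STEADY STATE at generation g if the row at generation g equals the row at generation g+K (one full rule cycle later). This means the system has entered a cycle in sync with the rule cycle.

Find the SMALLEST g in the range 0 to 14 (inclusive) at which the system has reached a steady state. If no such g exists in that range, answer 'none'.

Answer: 4

Derivation:
Gen 0: 0101010110
Gen 1 (rule 135): 1101010000
Gen 2 (rule 18): 0000001000
Gen 3 (rule 135): 1111111011
Gen 4 (rule 18): 0000000000
Gen 5 (rule 135): 1111111111
Gen 6 (rule 18): 0000000000
Gen 7 (rule 135): 1111111111
Gen 8 (rule 18): 0000000000
Gen 9 (rule 135): 1111111111
Gen 10 (rule 18): 0000000000
Gen 11 (rule 135): 1111111111
Gen 12 (rule 18): 0000000000
Gen 13 (rule 135): 1111111111
Gen 14 (rule 18): 0000000000
Gen 15 (rule 135): 1111111111
Gen 16 (rule 18): 0000000000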